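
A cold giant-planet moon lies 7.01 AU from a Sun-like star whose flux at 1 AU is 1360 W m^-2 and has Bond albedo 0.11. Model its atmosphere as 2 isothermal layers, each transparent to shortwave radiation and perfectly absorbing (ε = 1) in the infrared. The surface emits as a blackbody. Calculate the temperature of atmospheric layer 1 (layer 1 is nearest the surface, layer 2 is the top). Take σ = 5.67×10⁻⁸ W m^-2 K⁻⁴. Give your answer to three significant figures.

Irradiance scales as 1/d², so S = 1360 W m^-2 × (1/7.01)² = 27.68 W m^-2.
The effective emission temperature is T_e = [S(1−α)/(4σ)]^¼ = 102.1 K.
In the N-layer model, layer k (counted from the surface) has T_k = (N+1−k)^(1/4)·T_e.
With k = 1: T_1 = (2+1−1)^¼·102.1 K = 121.4 K.

121 K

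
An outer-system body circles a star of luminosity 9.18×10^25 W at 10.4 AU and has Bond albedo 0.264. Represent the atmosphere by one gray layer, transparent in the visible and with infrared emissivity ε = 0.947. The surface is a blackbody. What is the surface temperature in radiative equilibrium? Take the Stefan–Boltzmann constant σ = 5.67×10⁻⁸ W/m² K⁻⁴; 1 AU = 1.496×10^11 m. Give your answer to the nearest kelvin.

66 kelvin

Orbital distance: d = 10.4 AU = 1.556×10^12 m.
Spreading L over a sphere of radius d: S = 9.18×10^25/(4π·1.56×10^12²) = 3.018 W/m².
At the top of the atmosphere, σT_e⁴ = S(1−α)/4 = 0.5553 W/m², giving T_e = 55.94 K.
For a single slab of emissivity ε, T_s⁴ = 2T_e⁴/(2−ε); thus T_s = 55.94·(1.899)^(1/4) = 65.67 K.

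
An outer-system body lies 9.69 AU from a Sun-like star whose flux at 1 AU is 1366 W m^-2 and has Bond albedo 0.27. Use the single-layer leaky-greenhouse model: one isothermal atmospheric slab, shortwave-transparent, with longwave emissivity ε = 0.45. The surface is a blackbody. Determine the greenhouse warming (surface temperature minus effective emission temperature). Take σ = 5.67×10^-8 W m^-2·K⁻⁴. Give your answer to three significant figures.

5.44 K

By the inverse-square law, S = 1366/9.69² = 14.55 W m^-2.
Effective emission temperature (TOA balance): σT_e⁴ = S(1−α)/4 = 2.655 W m^-2 → T_e = 82.72 K.
Surface balance with a leaky layer gives σT_s⁴ = σT_e⁴·2/(2−ε), so T_s = T_e·[2/(2−0.45)]^(1/4) = 88.16 K.
The atmosphere warms the surface by 5.443 K.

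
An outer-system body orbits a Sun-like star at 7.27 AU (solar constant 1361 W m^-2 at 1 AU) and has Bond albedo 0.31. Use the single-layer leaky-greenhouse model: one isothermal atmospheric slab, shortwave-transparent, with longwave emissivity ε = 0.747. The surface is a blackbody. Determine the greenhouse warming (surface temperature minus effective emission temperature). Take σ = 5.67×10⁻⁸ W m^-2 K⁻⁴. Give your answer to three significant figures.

By the inverse-square law, S = 1361/7.27² = 25.75 W m^-2.
The planet radiates to space at T_e = [S(1−α)/(4σ)]^(1/4) = 94.08 K.
Surface balance with a leaky layer gives σT_s⁴ = σT_e⁴·2/(2−ε), so T_s = T_e·[2/(2−0.747)]^(1/4) = 105.7 K.
T_s − T_e = 105.7 − 94.08 = 11.67 K.

11.7 K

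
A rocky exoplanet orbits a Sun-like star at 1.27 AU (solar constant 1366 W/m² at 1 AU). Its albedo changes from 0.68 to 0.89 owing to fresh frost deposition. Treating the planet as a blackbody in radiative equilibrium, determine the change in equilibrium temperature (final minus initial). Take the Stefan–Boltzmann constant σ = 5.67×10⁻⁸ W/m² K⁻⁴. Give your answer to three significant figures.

Irradiance scales as 1/d², so S = 1366 W/m² × (1/1.27)² = 846.9 W/m².
Initial: T₁ = [S(1−0.68)/(4σ)]^(1/4) = 185.9 K.
With α = 0.89, T₂ = 142.4 K.
ΔT = T₂ − T₁ = -43.56 K.

-43.6 kelvin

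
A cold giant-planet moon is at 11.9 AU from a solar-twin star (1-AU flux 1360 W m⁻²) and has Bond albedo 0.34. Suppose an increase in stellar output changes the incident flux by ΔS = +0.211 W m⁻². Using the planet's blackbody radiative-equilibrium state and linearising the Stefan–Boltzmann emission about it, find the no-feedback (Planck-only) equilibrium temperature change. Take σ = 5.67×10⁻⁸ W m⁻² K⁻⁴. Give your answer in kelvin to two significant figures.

By the inverse-square law, S = 1360/11.9² = 9.604 W m⁻².
Reference equilibrium: T_e = [S(1−α)/(4σ)]^(1/4) = 72.71 K.
TOA radiative forcing: ΔF = (1−α)ΔS/4 = 0.66·(+0.211)/4 = 0.03481 W m⁻².
Planck response: λ_P = 4σT_e³ = 4·5.67×10⁻⁸·(72.71)³ = 0.08718 W m⁻²/K.
ΔT₀ = ΔF/λ_P = 0.03481/0.08718 = 0.399 K.

0.40 kelvin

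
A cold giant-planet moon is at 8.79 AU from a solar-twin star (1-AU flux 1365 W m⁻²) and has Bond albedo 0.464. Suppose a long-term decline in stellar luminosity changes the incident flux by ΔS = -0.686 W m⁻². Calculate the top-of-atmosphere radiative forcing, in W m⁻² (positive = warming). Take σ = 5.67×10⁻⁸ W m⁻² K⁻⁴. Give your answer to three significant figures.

Flux at the orbit: S = 1365/(8.79)² = 17.67 W m⁻².
Only a fraction (1−α) is absorbed and it's spread over 4πR², so ΔF = (1−α)ΔS/4 = -0.09192 W m⁻².

-0.0919 W m⁻²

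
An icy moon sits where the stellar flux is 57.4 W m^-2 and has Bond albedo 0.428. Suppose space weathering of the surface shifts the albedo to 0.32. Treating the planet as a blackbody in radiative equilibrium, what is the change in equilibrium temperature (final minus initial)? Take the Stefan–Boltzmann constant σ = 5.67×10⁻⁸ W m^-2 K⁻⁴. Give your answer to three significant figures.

Before: T₁ = [57.40·0.572/(4σ)]^(1/4) = 109.7 K.
Final:   T₂ = [S(1−0.32)/(4σ)]^(1/4) = 114.5 K.
Change: 114.5 − 109.7 = 4.847 K.

4.85 kelvin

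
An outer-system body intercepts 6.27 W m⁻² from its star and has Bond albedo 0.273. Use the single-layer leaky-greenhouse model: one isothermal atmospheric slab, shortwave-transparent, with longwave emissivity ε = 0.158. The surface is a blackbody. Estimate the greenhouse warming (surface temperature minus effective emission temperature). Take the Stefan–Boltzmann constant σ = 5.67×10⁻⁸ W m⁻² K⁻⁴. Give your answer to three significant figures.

1.39 K

Effective emission temperature (TOA balance): σT_e⁴ = S(1−α)/4 = 1.140 W m⁻² → T_e = 66.96 K.
The surface balance (absorbed SW + ε·downward IR = σT_s⁴) with T_a⁴ = T_s⁴/2 reduces to T_s = T_e·[2/(2−ε)]^¼ = 68.35 K.
T_s − T_e = 68.35 − 66.96 = 1.392 K.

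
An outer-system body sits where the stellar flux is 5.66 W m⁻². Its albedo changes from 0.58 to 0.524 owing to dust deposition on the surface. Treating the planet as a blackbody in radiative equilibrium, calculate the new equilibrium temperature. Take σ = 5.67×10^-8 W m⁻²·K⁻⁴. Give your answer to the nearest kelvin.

With the new albedo, S(1−α₂)/4 = 0.6735 W m⁻², so T₂ = 58.71 K.

59 kelvin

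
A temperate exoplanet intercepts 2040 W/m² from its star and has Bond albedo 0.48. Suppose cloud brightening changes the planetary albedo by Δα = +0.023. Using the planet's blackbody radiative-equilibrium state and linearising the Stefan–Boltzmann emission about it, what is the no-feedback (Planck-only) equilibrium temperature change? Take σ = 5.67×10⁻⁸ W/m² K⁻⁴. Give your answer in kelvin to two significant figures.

The baseline emission temperature is T_e = 261.5 K.
ΔF = −(S/4)Δα = −(2040/4)×(+0.023) = -11.73 W/m².
The Planck feedback parameter is 4σT_e³ = 4.056 W/m²/K.
So ΔT₀ = -11.73/4.056 = -2.89 K.

-2.9 K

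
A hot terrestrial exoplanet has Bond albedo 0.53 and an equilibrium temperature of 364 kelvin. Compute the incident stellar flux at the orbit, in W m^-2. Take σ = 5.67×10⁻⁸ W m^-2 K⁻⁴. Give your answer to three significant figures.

From S(1−α)/4 = σT⁴: S = 4σT⁴/(1−α).
The emitted flux is σT⁴ = 995.4 W m^-2.
So S = 4×995.4/(1−0.53) = 8471 W m^-2.

8470 W m^-2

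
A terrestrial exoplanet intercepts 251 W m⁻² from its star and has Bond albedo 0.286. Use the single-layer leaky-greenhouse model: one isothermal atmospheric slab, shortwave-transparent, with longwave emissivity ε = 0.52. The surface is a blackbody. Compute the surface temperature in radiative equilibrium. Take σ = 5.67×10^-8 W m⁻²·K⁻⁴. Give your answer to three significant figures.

The planet radiates to space at T_e = [S(1−α)/(4σ)]^(1/4) = 167.7 K.
The surface balance (absorbed SW + ε·downward IR = σT_s⁴) with T_a⁴ = T_s⁴/2 reduces to T_s = T_e·[2/(2−ε)]^¼ = 180.8 K.

181 kelvin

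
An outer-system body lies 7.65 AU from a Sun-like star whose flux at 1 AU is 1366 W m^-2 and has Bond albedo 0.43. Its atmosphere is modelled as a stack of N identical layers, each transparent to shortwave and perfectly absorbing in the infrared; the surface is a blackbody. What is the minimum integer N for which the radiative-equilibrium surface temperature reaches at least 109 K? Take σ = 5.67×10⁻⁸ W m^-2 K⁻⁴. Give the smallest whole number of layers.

Irradiance scales as 1/d², so S = 1366 W m^-2 × (1/7.65)² = 23.34 W m^-2.
OLR = S(1−α)/4 = 3.326 W m^-2; the top layer radiates at T_e = 87.52 K.
Need (N+1)T_e⁴ ≥ T_s⁴, i.e. N+1 ≥ (109/87.52)⁴ = 2.406.
The minimum whole number is N = 2.

2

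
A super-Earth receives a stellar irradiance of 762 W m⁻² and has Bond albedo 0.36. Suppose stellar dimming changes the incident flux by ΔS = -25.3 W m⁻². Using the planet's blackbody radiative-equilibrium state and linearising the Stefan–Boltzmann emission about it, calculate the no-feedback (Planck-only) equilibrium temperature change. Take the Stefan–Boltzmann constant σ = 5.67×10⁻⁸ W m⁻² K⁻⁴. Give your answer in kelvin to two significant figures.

Unperturbed T_e = [762.0·(1−0.36)/(4σ)]^¼ = 215.3 K.
ΔF = Δ[S(1−α)]/4 = (1−0.36)·-25.3/4 = -4.048 W m⁻².
Linearising σT⁴ gives d(σT⁴)/dT = 4σT_e³ = 2.265 W m⁻² per K.
ΔT₀ = ΔF/λ_P = -4.048/2.265 = -1.79 K.

-1.8 kelvin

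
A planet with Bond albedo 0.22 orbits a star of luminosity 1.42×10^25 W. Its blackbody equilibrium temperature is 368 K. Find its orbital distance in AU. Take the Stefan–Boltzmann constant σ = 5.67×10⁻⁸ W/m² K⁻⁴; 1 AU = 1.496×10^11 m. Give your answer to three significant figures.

The flux needed for this T is 4σT⁴/(1−0.22) = 5333 W/m².
S = L/(4πd²) → d = √(L/4πS) = √(1.42×10^25/(4π·5333)) = 1.456×10^10 m = 0.09731 AU.

0.0973 AU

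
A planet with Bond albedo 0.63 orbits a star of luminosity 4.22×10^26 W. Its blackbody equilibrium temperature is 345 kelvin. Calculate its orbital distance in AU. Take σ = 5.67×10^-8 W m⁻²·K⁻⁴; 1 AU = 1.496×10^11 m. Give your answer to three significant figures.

0.416 AU

Energy balance gives S = 4σT⁴/(1−α) = 8684 W m⁻².
S = L/(4πd²) → d = √(L/4πS) = √(4.22×10^26/(4π·8684)) = 6.219×10^10 m = 0.4157 AU.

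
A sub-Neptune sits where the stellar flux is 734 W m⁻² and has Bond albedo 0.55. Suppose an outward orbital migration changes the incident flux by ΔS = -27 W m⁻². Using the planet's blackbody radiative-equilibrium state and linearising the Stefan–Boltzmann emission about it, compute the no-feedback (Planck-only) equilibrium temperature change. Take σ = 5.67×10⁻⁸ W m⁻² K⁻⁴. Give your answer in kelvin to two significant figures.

Unperturbed T_e = [734.0·(1−0.55)/(4σ)]^¼ = 195.4 K.
Only a fraction (1−α) is absorbed and it's spread over 4πR², so ΔF = (1−α)ΔS/4 = -3.037 W m⁻².
Planck response: λ_P = 4σT_e³ = 4·5.67×10⁻⁸·(195.4)³ = 1.691 W m⁻²/K.
ΔT₀ = ΔF/λ_P = -3.037/1.691 = -1.80 K.

-1.8 K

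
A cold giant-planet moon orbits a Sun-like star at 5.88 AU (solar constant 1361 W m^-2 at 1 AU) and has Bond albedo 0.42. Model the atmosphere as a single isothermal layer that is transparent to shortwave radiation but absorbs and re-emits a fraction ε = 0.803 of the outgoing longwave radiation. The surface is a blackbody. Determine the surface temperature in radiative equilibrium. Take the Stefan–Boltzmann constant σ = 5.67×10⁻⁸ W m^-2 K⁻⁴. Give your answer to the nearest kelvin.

114 K

Irradiance scales as 1/d², so S = 1361 W m^-2 × (1/5.88)² = 39.36 W m^-2.
Effective emission temperature (TOA balance): σT_e⁴ = S(1−α)/4 = 5.708 W m^-2 → T_e = 100.2 K.
Surface balance with a leaky layer gives σT_s⁴ = σT_e⁴·2/(2−ε), so T_s = T_e·[2/(2−0.803)]^(1/4) = 113.9 K.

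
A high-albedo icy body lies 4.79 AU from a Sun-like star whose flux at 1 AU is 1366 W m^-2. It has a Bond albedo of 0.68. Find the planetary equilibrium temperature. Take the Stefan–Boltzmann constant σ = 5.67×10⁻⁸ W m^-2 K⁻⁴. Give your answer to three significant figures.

Flux at the orbit: S = 1366/(4.79)² = 59.54 W m^-2.
Averaging over the sphere, the absorbed flux is S(1−α)/4 = 4.763 W m^-2.
Set σT⁴ = 4.763 → T = (4.763/σ)^(1/4) = 95.74 K.

95.7 kelvin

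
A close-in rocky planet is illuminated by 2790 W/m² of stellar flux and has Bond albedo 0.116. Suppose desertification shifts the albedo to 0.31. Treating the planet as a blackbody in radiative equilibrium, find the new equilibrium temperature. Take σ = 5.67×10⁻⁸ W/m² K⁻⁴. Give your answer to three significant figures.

304 K

With the new albedo, S(1−α₂)/4 = 481.3 W/m², so T₂ = 303.5 K.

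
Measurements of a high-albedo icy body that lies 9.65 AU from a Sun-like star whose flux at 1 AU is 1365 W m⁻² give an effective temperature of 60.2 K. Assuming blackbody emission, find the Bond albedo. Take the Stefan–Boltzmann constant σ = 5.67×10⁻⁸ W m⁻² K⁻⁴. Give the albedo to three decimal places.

Flux at the orbit: S = 1365/(9.65)² = 14.66 W m⁻².
From σT⁴ = S(1−α)/4 we invert for α: 1−α = 4σT⁴/S.
σT⁴ = 0.7447 W m⁻², so 4σT⁴ = 2.979 W m⁻².
Hence α = 1 − 2.979/14.66 = 0.7968.

0.797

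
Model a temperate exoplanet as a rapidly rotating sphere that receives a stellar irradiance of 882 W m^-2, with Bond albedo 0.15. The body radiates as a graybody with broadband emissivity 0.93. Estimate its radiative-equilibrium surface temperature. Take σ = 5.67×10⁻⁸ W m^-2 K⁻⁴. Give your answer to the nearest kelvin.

244 K

Averaging over the sphere, the absorbed flux is S(1−α)/4 = 187.4 W m^-2.
Radiative balance εσT⁴ = 187.4 gives T = [187.4/(0.93·σ)]^(1/4) = 244.2 K.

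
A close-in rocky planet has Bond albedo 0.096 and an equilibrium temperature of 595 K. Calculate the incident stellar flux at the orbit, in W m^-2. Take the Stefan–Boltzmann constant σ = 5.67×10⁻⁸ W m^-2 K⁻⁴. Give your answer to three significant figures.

From S(1−α)/4 = σT⁴: S = 4σT⁴/(1−α).
The emitted flux is σT⁴ = 7106 W m^-2.
S = 4·7106/0.904 = 31440 W m^-2.

31400 W m^-2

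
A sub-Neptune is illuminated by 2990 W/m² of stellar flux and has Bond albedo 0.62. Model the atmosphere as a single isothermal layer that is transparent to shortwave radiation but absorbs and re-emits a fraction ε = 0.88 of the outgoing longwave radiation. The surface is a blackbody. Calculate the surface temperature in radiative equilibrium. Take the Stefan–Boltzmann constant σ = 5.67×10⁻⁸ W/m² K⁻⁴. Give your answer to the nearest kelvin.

Effective emission temperature (TOA balance): σT_e⁴ = S(1−α)/4 = 284.1 W/m² → T_e = 266.0 K.
For a single slab of emissivity ε, T_s⁴ = 2T_e⁴/(2−ε); thus T_s = 266.0·(1.786)^(1/4) = 307.5 K.

308 kelvin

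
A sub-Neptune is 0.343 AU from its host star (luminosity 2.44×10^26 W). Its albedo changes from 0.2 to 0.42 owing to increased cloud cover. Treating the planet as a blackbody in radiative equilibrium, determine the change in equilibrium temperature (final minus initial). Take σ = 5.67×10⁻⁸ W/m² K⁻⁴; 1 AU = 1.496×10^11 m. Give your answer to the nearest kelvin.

Orbital distance: d = 0.343 AU = 5.131×10^10 m.
Flux at the orbit: S = L/(4πd²) = 2.44×10^26/(4π·(5.13×10^10)²) = 7374 W/m².
Initial: T₁ = [S(1−0.2)/(4σ)]^(1/4) = 401.6 K.
After:  T₂ = [7374·0.58/(4σ)]^(1/4) = 370.6 K.
Change: 370.6 − 401.6 = -31.02 K.

-31 kelvin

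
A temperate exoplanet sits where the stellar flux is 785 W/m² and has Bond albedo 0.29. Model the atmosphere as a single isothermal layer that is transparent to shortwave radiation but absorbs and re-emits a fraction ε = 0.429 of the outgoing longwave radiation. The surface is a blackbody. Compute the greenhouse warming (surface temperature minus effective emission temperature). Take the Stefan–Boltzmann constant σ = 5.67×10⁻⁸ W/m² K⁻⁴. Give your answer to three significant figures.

At the top of the atmosphere, σT_e⁴ = S(1−α)/4 = 139.3 W/m², giving T_e = 222.6 K.
For a single slab of emissivity ε, T_s⁴ = 2T_e⁴/(2−ε); thus T_s = 222.6·(1.273)^(1/4) = 236.5 K.
T_s − T_e = 236.5 − 222.6 = 13.85 K.

13.9 K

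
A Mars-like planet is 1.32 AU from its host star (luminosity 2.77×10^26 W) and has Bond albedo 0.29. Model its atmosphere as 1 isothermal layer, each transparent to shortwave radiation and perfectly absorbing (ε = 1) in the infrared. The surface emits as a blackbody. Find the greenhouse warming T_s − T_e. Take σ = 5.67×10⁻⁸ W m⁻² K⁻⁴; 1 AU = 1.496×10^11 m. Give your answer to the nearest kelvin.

39 K

d = 1.32 × 1.496×10^11 m = 1.975×10^11 m.
Flux at the orbit: S = L/(4πd²) = 2.77×10^26/(4π·(1.97×10^11)²) = 565.3 W m⁻².
OLR = S(1−α)/4 = 100.3 W m⁻²; the top layer radiates at T_e = 205.1 K.
Surface: T_s = (2)^¼·T_e = 243.9 K.
So the greenhouse effect raises the surface by 243.9 − 205.1 = 38.81 K.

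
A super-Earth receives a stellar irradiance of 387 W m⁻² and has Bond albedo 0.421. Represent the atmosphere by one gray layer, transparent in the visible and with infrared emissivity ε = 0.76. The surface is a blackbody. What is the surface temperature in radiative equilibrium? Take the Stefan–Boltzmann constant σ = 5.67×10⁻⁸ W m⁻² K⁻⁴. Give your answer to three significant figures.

200 kelvin

The planet radiates to space at T_e = [S(1−α)/(4σ)]^(1/4) = 177.3 K.
The surface balance (absorbed SW + ε·downward IR = σT_s⁴) with T_a⁴ = T_s⁴/2 reduces to T_s = T_e·[2/(2−ε)]^¼ = 199.8 K.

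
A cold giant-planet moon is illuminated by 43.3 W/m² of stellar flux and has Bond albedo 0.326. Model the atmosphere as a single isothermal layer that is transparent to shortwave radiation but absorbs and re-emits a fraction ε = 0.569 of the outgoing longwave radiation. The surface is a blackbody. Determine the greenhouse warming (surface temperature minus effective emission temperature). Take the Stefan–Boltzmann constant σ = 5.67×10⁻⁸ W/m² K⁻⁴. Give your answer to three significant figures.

Effective emission temperature (TOA balance): σT_e⁴ = S(1−α)/4 = 7.296 W/m² → T_e = 106.5 K.
For a single slab of emissivity ε, T_s⁴ = 2T_e⁴/(2−ε); thus T_s = 106.5·(1.398)^(1/4) = 115.8 K.
Greenhouse warming: T_s − T_e = 9.298 K.

9.30 K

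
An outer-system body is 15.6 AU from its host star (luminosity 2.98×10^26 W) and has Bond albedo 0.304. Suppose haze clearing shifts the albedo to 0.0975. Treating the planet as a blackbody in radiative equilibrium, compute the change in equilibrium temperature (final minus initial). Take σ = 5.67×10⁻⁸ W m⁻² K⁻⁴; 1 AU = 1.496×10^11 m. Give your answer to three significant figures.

Orbital distance: d = 15.6 AU = 2.334×10^12 m.
Spreading L over a sphere of radius d: S = 2.98×10^26/(4π·2.33×10^12²) = 4.354 W m⁻².
Before: T₁ = [4.354·0.696/(4σ)]^(1/4) = 60.46 K.
Final:   T₂ = [S(1−0.0975)/(4σ)]^(1/4) = 64.52 K.
ΔT = T₂ − T₁ = 4.057 K.

4.06 K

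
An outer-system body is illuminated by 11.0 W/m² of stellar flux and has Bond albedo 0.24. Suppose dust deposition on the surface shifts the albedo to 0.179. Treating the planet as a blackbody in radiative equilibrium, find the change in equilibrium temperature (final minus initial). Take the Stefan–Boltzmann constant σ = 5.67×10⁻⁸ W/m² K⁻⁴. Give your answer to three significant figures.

1.52 K

Initial: T₁ = [S(1−0.24)/(4σ)]^(1/4) = 77.92 K.
Final:   T₂ = [S(1−0.179)/(4σ)]^(1/4) = 79.44 K.
Change: 79.44 − 77.92 = 1.519 K.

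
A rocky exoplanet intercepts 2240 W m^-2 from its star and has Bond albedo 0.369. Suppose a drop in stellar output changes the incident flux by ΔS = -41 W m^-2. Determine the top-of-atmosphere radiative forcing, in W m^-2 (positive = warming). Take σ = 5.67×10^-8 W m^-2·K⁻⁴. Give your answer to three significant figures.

ΔF = Δ[S(1−α)]/4 = (1−0.369)·-41/4 = -6.468 W m^-2.

-6.47 W m^-2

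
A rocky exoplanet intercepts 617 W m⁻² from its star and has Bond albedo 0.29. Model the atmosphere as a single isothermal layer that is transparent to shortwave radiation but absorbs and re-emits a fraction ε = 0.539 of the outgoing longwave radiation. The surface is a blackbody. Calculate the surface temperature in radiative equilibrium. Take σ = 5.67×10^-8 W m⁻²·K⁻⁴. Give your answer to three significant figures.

227 K

At the top of the atmosphere, σT_e⁴ = S(1−α)/4 = 109.5 W m⁻², giving T_e = 209.6 K.
Surface balance with a leaky layer gives σT_s⁴ = σT_e⁴·2/(2−ε), so T_s = T_e·[2/(2−0.539)]^(1/4) = 226.8 K.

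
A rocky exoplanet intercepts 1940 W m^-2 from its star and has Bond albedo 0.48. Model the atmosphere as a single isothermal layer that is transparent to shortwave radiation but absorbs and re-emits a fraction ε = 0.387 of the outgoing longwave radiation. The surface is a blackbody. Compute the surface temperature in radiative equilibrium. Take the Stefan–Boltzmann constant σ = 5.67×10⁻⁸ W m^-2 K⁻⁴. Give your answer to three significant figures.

273 K

The planet radiates to space at T_e = [S(1−α)/(4σ)]^(1/4) = 258.3 K.
The surface balance (absorbed SW + ε·downward IR = σT_s⁴) with T_a⁴ = T_s⁴/2 reduces to T_s = T_e·[2/(2−ε)]^¼ = 272.5 K.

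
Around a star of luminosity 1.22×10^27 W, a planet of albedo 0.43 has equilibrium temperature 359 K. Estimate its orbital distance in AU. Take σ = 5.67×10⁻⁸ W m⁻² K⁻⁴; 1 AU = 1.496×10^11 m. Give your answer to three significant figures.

Energy balance gives S = 4σT⁴/(1−α) = 6609 W m⁻².
From L = 4πd²S, d = √(1.22×10^27/(4π·6609)) = 1.212×10^11 m = 0.8102 AU.

0.810 AU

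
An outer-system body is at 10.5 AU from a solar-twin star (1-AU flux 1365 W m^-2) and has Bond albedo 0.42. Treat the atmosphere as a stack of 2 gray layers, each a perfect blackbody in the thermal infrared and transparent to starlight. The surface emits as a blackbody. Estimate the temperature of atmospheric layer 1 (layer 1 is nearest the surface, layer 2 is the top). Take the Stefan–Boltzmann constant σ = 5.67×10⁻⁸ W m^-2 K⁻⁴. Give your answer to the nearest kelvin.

Irradiance scales as 1/d², so S = 1365 W m^-2 × (1/10.5)² = 12.38 W m^-2.
Top-of-atmosphere balance: σT_e⁴ = S(1−α)/4 = 1.795 W m^-2 → T_e = 75.01 K.
The net upward flux σT_e⁴ is constant between every pair of levels, so T_k⁴ = (N+1−k)T_e⁴.
T_1 = (2)^(1/4)·75.01 = 89.21 K.

89 K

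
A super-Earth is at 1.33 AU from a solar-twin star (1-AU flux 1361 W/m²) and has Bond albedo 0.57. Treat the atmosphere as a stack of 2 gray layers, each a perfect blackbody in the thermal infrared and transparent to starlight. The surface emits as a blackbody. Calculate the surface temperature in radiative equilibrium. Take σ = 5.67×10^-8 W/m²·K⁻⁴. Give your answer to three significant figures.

Flux at the orbit: S = 1361/(1.33)² = 769.4 W/m².
OLR = S(1−α)/4 = 82.71 W/m²; the top layer radiates at T_e = 195.4 K.
Layer-by-layer balance gives σT_s⁴ = (N+1)σT_e⁴, so T_s = 3^¼·195.4 = 257.2 K.

257 K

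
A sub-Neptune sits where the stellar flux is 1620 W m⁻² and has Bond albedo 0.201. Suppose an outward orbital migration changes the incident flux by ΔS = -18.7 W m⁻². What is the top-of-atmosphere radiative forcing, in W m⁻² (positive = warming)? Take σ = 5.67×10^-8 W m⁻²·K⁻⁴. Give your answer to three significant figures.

-3.74 W m⁻²

TOA radiative forcing: ΔF = (1−α)ΔS/4 = 0.799·(-18.7)/4 = -3.735 W m⁻².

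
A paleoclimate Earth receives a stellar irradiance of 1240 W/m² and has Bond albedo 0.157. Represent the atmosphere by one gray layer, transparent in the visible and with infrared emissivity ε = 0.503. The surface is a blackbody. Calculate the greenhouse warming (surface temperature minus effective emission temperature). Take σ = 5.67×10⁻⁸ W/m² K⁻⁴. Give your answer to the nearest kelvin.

20 K

The planet radiates to space at T_e = [S(1−α)/(4σ)]^(1/4) = 260.6 K.
The surface balance (absorbed SW + ε·downward IR = σT_s⁴) with T_a⁴ = T_s⁴/2 reduces to T_s = T_e·[2/(2−ε)]^¼ = 280.1 K.
The atmosphere warms the surface by 19.57 K.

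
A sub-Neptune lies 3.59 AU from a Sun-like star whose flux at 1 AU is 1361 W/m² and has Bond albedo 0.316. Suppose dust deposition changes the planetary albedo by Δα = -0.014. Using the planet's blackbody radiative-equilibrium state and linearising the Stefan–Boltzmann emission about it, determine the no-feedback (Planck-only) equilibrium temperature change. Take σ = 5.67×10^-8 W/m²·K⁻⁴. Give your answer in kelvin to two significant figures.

0.68 kelvin

Flux at the orbit: S = 1361/(3.59)² = 105.6 W/m².
Unperturbed T_e = [105.6·(1−0.316)/(4σ)]^¼ = 133.6 K.
TOA radiative forcing: ΔF = −S·Δα/4 = −105.6·(-0.014)/4 = 0.3696 W/m².
The Planck feedback parameter is 4σT_e³ = 0.5407 W/m²/K.
So ΔT₀ = 0.3696/0.5407 = 0.684 K.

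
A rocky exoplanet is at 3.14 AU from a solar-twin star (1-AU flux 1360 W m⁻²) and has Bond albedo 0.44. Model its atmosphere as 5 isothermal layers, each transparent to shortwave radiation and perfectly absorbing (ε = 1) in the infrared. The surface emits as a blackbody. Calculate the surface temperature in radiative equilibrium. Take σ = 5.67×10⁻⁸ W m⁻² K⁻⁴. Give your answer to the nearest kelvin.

By the inverse-square law, S = 1360/3.14² = 137.9 W m⁻².
Top-of-atmosphere balance: σT_e⁴ = S(1−α)/4 = 19.31 W m⁻² → T_e = 135.8 K.
Layer-by-layer balance gives σT_s⁴ = (N+1)σT_e⁴, so T_s = 6^¼·135.8 = 212.6 K.

213 K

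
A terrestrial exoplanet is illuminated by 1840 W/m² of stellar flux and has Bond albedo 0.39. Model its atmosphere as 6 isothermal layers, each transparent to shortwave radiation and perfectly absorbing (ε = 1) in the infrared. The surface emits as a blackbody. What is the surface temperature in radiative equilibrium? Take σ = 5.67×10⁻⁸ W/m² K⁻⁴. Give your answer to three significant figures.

Top-of-atmosphere balance: σT_e⁴ = S(1−α)/4 = 280.6 W/m² → T_e = 265.2 K.
With N = 6 opaque layers, T_s = (N+1)^(1/4)·T_e = 7^(1/4)·265.2 = 431.4 K.

431 K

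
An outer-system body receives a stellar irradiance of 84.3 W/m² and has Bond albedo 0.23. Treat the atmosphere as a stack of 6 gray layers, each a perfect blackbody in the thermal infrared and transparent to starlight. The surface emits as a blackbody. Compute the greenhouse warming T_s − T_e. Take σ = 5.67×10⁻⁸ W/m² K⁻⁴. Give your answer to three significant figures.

The effective emission temperature is T_e = [S(1−α)/(4σ)]^¼ = 130.1 K.
T_s = (N+1)^(1/4)·T_e = 211.6 K.
Warming: T_s − T_e = 81.50 K.

81.5 kelvin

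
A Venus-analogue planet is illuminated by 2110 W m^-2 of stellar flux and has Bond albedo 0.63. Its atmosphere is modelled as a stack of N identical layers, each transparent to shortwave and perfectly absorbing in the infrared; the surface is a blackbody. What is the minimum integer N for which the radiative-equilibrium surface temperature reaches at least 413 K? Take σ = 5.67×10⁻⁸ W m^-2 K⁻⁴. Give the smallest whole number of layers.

The effective emission temperature is T_e = [S(1−α)/(4σ)]^¼ = 242.2 K.
Need (N+1)T_e⁴ ≥ T_s⁴, i.e. N+1 ≥ (413/242.2)⁴ = 8.452.
Rounding up, N = 8.

8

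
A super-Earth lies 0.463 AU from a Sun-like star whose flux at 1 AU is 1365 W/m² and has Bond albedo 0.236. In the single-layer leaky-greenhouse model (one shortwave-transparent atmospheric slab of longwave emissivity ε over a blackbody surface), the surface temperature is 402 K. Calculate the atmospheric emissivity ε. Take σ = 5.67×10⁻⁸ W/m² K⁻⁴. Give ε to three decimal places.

0.357

By the inverse-square law, S = 1365/0.463² = 6368 W/m².
TOA balance gives T_e = 382.7 K.
Inverting T_s⁴ = 2T_e⁴/(2−ε): (T_e/T_s)⁴ = 0.8213, so ε = 2(1 − 0.8213) = 0.3573.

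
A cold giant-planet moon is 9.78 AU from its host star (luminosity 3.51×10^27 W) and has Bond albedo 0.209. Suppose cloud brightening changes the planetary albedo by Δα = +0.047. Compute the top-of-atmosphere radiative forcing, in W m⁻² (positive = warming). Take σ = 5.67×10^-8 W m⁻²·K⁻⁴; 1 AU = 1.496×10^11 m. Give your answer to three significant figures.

Orbital distance: d = 9.78 AU = 1.463×10^12 m.
Flux at the orbit: S = L/(4πd²) = 3.51×10^27/(4π·(1.46×10^12)²) = 130.5 W m⁻².
ΔF = −(S/4)Δα = −(130.5/4)×(+0.047) = -1.533 W m⁻².

-1.53 W m⁻²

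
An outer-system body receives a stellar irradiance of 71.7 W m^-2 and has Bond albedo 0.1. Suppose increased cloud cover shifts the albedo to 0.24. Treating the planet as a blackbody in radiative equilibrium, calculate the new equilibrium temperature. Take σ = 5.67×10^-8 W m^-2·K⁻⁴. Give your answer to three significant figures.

T₂ = [S(1−α₂)/(4σ)]^(1/4) = [71.70·0.76/(4σ)]^(1/4) = 124.5 K.

125 K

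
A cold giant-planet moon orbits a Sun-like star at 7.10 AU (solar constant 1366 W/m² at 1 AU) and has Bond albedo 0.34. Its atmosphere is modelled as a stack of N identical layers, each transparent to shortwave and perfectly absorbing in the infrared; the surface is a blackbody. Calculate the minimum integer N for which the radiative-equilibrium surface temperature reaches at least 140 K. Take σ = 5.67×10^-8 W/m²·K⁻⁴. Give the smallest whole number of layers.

Irradiance scales as 1/d², so S = 1366 W/m² × (1/7.10)² = 27.10 W/m².
OLR = S(1−α)/4 = 4.471 W/m²; the top layer radiates at T_e = 94.23 K.
T_s = (N+1)^(1/4)·T_e ≥ 140 K requires N+1 ≥ (T_s/T_e)⁴ = (140/94.23)⁴ = 4.872.
The minimum whole number is N = 4.

4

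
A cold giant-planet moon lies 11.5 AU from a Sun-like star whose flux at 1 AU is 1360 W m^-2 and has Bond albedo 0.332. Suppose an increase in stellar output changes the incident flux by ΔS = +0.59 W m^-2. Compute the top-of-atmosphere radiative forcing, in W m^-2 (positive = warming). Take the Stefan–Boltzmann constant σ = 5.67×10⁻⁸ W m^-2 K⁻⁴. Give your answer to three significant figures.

0.0985 W m^-2

Flux at the orbit: S = 1360/(11.5)² = 10.28 W m^-2.
Only a fraction (1−α) is absorbed and it's spread over 4πR², so ΔF = (1−α)ΔS/4 = 0.09853 W m^-2.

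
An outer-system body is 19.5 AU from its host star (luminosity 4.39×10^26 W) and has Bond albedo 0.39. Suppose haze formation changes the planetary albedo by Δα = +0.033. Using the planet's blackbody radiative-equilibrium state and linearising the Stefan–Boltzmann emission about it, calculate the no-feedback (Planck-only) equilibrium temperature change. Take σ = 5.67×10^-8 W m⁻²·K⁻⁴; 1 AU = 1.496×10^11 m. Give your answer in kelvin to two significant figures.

-0.78 K

Orbital distance: d = 19.5 AU = 2.917×10^12 m.
Flux at the orbit: S = L/(4πd²) = 4.39×10^26/(4π·(2.92×10^12)²) = 4.105 W m⁻².
The baseline emission temperature is T_e = 57.64 K.
ΔF = −(S/4)Δα = −(4.105/4)×(+0.033) = -0.03387 W m⁻².
Linearising σT⁴ gives d(σT⁴)/dT = 4σT_e³ = 0.04344 W m⁻² per K.
ΔT₀ = ΔF/λ_P = -0.03387/0.04344 = -0.780 K.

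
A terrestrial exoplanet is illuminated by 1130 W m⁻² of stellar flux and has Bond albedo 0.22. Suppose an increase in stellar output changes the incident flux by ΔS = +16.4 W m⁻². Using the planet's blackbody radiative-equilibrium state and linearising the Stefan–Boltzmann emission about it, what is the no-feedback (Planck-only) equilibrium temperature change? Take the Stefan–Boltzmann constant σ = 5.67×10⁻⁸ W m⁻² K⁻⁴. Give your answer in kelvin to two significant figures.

0.91 K

The baseline emission temperature is T_e = 249.7 K.
ΔF = Δ[S(1−α)]/4 = (1−0.22)·+16.4/4 = 3.198 W m⁻².
Planck response: λ_P = 4σT_e³ = 4·5.67×10⁻⁸·(249.7)³ = 3.530 W m⁻²/K.
Hence the no-feedback warming is ΔF/(4σT_e³) = 0.906 K.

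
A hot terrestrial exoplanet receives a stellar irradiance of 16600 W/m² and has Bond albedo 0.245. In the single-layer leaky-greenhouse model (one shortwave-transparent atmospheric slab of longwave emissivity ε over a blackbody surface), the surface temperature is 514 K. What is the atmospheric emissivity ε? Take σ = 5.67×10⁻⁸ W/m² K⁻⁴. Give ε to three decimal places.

0.417

First, T_e = [16600·(1−0.245)/(4σ)]^(1/4) = 484.8 K.
Since (2−ε)/2 = (T_e/T_s)⁴ = 0.7917, ε = 0.4166.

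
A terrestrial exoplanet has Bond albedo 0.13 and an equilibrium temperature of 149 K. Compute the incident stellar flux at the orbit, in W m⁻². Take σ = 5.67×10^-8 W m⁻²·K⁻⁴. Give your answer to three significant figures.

128 W m⁻²

Invert the energy balance for S: S = 4σT⁴/(1−α).
The emitted flux is σT⁴ = 27.95 W m⁻².
S = 4·27.95/0.87 = 128.5 W m⁻².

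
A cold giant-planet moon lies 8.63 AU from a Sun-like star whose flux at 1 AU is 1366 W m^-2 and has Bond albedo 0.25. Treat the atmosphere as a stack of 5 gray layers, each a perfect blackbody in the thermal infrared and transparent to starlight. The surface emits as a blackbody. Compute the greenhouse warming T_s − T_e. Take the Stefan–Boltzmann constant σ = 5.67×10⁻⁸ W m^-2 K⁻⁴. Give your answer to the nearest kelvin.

50 K

Irradiance scales as 1/d², so S = 1366 W m^-2 × (1/8.63)² = 18.34 W m^-2.
The effective emission temperature is T_e = [S(1−α)/(4σ)]^¼ = 88.25 K.
Surface: T_s = (6)^¼·T_e = 138.1 K.
Warming: T_s − T_e = 49.87 K.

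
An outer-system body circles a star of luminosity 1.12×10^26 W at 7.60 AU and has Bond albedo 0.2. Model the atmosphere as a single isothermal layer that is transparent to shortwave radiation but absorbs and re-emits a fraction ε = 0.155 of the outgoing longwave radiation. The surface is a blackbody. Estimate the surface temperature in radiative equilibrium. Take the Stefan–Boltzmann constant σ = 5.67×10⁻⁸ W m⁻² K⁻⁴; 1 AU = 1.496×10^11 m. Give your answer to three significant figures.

71.7 K

Orbital distance: d = 7.60 AU = 1.137×10^12 m.
Flux at the orbit: S = L/(4πd²) = 1.12×10^26/(4π·(1.14×10^12)²) = 6.895 W m⁻².
The planet radiates to space at T_e = [S(1−α)/(4σ)]^(1/4) = 70.22 K.
For a single slab of emissivity ε, T_s⁴ = 2T_e⁴/(2−ε); thus T_s = 70.22·(1.084)^(1/4) = 71.66 K.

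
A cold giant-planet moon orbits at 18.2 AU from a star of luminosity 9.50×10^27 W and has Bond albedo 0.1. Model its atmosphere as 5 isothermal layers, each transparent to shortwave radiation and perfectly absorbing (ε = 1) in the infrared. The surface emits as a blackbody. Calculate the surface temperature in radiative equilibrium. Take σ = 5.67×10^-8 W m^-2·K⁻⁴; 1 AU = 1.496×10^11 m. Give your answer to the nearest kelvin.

222 K

Orbital distance: d = 18.2 AU = 2.723×10^12 m.
S = L/(4πd²) = 102.0 W m^-2.
The effective emission temperature is T_e = [S(1−α)/(4σ)]^¼ = 141.8 K.
Layer-by-layer balance gives σT_s⁴ = (N+1)σT_e⁴, so T_s = 6^¼·141.8 = 222.0 K.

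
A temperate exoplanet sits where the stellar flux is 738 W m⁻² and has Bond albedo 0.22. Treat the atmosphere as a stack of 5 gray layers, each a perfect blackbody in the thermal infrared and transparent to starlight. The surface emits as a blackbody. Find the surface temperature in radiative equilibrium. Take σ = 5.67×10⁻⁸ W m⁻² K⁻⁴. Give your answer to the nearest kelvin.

351 K

OLR = S(1−α)/4 = 143.9 W m⁻²; the top layer radiates at T_e = 224.5 K.
With N = 5 opaque layers, T_s = (N+1)^(1/4)·T_e = 6^(1/4)·224.5 = 351.3 K.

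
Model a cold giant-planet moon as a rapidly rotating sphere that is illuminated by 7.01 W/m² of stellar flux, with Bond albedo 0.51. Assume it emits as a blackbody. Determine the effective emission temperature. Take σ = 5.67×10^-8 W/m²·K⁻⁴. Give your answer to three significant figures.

62.4 kelvin

Averaging over the sphere, the absorbed flux is S(1−α)/4 = 0.8587 W/m².
Balancing against σT⁴: T = (0.8587/5.67×10⁻⁸)^(1/4) = 62.38 K.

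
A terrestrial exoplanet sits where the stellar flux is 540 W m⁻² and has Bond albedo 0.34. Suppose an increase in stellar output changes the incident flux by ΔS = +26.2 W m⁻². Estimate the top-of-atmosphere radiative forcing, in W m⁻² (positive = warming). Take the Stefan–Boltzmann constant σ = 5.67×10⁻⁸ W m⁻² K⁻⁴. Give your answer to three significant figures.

4.32 W m⁻²

Only a fraction (1−α) is absorbed and it's spread over 4πR², so ΔF = (1−α)ΔS/4 = 4.323 W m⁻².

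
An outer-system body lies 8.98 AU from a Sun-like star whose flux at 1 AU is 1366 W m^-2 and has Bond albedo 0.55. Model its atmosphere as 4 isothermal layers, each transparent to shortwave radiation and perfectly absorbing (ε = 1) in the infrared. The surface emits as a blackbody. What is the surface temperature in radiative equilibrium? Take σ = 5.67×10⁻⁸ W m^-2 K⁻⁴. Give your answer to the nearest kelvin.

114 kelvin

Irradiance scales as 1/d², so S = 1366 W m^-2 × (1/8.98)² = 16.94 W m^-2.
Top-of-atmosphere balance: σT_e⁴ = S(1−α)/4 = 1.906 W m^-2 → T_e = 76.14 K.
Layer-by-layer balance gives σT_s⁴ = (N+1)σT_e⁴, so T_s = 5^¼·76.14 = 113.9 K.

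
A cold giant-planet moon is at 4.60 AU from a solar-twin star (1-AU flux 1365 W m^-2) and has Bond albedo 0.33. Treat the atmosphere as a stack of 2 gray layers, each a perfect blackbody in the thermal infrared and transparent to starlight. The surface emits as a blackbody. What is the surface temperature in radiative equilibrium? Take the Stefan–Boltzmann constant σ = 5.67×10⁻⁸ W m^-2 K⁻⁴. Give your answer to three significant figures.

155 kelvin

Irradiance scales as 1/d², so S = 1365 W m^-2 × (1/4.60)² = 64.51 W m^-2.
Top-of-atmosphere balance: σT_e⁴ = S(1−α)/4 = 10.81 W m^-2 → T_e = 117.5 K.
Layer-by-layer balance gives σT_s⁴ = (N+1)σT_e⁴, so T_s = 3^¼·117.5 = 154.6 K.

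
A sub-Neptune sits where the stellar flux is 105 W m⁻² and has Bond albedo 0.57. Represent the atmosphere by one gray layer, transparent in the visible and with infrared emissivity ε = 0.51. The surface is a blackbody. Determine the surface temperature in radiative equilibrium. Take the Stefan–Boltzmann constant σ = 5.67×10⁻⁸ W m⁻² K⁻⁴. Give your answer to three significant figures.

The planet radiates to space at T_e = [S(1−α)/(4σ)]^(1/4) = 118.8 K.
The surface balance (absorbed SW + ε·downward IR = σT_s⁴) with T_a⁴ = T_s⁴/2 reduces to T_s = T_e·[2/(2−ε)]^¼ = 127.9 K.

128 K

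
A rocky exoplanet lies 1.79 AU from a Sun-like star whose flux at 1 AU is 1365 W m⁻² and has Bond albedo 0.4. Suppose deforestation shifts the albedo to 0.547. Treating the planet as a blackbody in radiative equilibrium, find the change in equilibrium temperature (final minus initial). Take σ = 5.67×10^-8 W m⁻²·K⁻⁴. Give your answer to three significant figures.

By the inverse-square law, S = 1365/1.79² = 426.0 W m⁻².
Before: T₁ = [426.0·0.6/(4σ)]^(1/4) = 183.2 K.
Final:   T₂ = [S(1−0.547)/(4σ)]^(1/4) = 170.8 K.
Change: 170.8 − 183.2 = -12.43 K.

-12.4 K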